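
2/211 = 2/211=0.01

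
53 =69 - 16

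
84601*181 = 15312781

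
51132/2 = 25566 = 25566.00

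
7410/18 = 1235/3 =411.67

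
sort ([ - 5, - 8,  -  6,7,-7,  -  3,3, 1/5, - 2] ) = [ - 8, - 7, - 6, - 5, -3,-2,1/5, 3, 7] 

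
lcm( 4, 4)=4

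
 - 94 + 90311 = 90217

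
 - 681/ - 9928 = 681/9928 = 0.07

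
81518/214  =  380 + 99/107 = 380.93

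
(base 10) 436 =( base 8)664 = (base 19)13i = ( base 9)534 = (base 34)cs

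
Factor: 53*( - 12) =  - 2^2 * 3^1*53^1=- 636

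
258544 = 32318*8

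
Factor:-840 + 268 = -572= - 2^2*11^1 *13^1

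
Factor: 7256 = 2^3 *907^1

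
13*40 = 520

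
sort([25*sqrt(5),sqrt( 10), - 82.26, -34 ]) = [ - 82.26, - 34,sqrt( 10 ), 25* sqrt( 5 )] 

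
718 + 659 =1377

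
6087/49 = 124 + 11/49 = 124.22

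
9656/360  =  26 + 37/45 = 26.82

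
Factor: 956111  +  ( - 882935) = 2^3*3^1* 3049^1 = 73176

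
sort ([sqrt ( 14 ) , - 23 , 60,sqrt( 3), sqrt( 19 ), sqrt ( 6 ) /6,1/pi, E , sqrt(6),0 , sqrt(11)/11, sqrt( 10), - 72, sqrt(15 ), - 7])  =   [ - 72, - 23 , - 7,0,sqrt(11) /11, 1/pi,  sqrt(6 ) /6, sqrt( 3 ),sqrt (6),E,sqrt(10),sqrt( 14) , sqrt(15),sqrt(19 ),60] 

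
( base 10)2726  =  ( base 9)3658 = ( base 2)101010100110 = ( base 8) 5246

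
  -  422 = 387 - 809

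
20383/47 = 20383/47=433.68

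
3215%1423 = 369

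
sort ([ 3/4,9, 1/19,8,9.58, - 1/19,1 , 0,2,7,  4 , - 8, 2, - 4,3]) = [- 8, - 4,  -  1/19,0, 1/19,3/4,1,2, 2,  3,4 , 7, 8  ,  9, 9.58]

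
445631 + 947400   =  1393031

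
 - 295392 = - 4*73848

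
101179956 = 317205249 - 216025293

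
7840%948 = 256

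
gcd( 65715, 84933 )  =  3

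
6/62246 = 3/31123 = 0.00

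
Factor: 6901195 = 5^1*7^1*269^1*733^1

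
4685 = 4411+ 274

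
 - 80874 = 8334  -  89208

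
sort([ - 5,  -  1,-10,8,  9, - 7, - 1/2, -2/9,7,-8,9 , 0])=[  -  10, - 8, - 7, - 5,-1, - 1/2, - 2/9,0, 7, 8,9,9 ] 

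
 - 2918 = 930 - 3848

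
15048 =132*114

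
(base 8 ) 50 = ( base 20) 20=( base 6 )104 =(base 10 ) 40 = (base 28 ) 1c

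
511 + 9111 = 9622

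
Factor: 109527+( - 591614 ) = -482087 = - 19^1*25373^1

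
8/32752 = 1/4094= 0.00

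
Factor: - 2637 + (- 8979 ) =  - 11616 = -2^5*3^1* 11^2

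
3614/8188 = 1807/4094 = 0.44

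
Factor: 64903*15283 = 991912549 = 17^1*29^1 * 31^1*41^1 * 1583^1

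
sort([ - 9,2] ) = [-9, 2 ]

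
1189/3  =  1189/3 = 396.33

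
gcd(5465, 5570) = 5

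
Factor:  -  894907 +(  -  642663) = -2^1*5^1*153757^1 = - 1537570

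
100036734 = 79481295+20555439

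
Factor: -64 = - 2^6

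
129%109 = 20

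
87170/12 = 43585/6 = 7264.17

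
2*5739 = 11478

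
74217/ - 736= -101 + 119/736 = - 100.84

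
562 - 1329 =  - 767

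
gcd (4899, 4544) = 71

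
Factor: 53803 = 173^1*311^1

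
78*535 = 41730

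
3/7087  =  3/7087 = 0.00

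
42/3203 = 42/3203 = 0.01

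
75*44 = 3300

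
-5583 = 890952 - 896535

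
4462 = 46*97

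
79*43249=3416671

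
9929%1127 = 913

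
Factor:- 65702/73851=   - 2^1*3^ (  -  1)*7^1*13^1*19^2*103^(-1 )*239^( - 1) 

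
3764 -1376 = 2388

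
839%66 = 47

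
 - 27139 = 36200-63339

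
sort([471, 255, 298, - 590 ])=[ - 590, 255,298, 471 ]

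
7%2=1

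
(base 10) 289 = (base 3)101201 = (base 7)562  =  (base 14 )169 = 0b100100001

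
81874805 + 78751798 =160626603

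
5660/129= 5660/129 = 43.88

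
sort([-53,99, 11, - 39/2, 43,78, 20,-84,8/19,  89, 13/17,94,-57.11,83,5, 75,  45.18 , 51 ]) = [ -84, - 57.11,  -  53, - 39/2,8/19,13/17, 5,11,  20, 43,45.18, 51, 75,78,83, 89,94,99]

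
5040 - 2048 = 2992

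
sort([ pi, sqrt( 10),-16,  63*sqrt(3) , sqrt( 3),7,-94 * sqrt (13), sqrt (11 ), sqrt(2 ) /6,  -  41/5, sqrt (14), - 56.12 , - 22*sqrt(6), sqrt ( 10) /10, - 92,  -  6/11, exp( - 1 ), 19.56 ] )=[ - 94*sqrt (13), -92, - 56.12, - 22*sqrt( 6), -16, -41/5,  -  6/11,  sqrt( 2 ) /6, sqrt( 10 ) /10,exp(-1 ), sqrt( 3 ),pi,sqrt(10), sqrt(11 ), sqrt (14),  7,19.56,63*sqrt(3)]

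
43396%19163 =5070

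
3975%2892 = 1083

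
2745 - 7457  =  -4712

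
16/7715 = 16/7715=   0.00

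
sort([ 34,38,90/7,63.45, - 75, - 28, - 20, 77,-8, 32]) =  [  -  75, - 28, - 20, - 8,90/7, 32, 34,38,63.45 , 77 ] 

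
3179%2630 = 549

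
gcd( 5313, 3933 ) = 69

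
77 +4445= 4522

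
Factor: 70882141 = 11^1 *19^1*229^1  *  1481^1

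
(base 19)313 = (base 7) 3136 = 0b10001010001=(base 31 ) 14K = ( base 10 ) 1105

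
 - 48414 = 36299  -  84713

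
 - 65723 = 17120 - 82843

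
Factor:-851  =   - 23^1*37^1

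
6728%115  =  58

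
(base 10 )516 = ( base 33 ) FL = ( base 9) 633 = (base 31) GK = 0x204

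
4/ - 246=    - 2/123 = - 0.02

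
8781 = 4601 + 4180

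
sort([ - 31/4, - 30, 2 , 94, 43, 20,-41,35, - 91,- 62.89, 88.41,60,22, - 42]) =[-91, - 62.89,  -  42 , - 41, - 30, - 31/4, 2 , 20,22, 35,  43  ,  60,88.41, 94 ] 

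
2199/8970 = 733/2990 = 0.25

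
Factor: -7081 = - 73^1*97^1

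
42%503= 42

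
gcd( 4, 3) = 1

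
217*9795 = 2125515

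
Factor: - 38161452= - 2^2*3^1*7^1*454303^1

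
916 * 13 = 11908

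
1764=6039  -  4275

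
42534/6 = 7089=7089.00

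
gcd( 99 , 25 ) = 1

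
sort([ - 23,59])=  [ -23, 59] 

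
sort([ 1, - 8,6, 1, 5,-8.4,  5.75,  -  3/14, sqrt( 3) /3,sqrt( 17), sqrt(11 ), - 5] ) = [ - 8.4, - 8, - 5,-3/14,sqrt( 3)/3, 1,1, sqrt(11),sqrt(17), 5,5.75, 6]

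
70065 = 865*81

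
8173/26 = 314 + 9/26 = 314.35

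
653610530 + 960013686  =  1613624216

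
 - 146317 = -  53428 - 92889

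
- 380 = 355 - 735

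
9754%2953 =895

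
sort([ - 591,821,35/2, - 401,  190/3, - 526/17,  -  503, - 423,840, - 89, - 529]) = [- 591, - 529,  -  503, - 423,-401,  -  89, - 526/17,35/2,190/3,821 , 840]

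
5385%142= 131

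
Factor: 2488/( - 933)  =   - 8/3 = -2^3*3^( - 1) 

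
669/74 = 9 + 3/74= 9.04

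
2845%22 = 7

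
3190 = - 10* ( - 319 ) 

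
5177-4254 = 923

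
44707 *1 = 44707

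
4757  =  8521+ - 3764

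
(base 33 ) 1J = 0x34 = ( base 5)202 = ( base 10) 52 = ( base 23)26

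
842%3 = 2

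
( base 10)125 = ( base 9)148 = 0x7d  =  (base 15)85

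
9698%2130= 1178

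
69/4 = 17 + 1/4=17.25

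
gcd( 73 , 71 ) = 1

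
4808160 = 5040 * 954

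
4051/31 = 4051/31 = 130.68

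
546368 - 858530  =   - 312162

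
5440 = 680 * 8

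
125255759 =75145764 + 50109995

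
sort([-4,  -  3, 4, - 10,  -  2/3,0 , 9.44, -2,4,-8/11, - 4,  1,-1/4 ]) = [ - 10,-4, - 4, - 3, - 2, - 8/11, - 2/3, - 1/4, 0, 1,4, 4, 9.44 ]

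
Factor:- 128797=-37^1*59^2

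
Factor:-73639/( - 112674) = 2^(-1)* 3^ ( - 1 )*89^(-1)*349^1 = 349/534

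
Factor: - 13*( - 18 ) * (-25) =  - 2^1*3^2*5^2*13^1= - 5850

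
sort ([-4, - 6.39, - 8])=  [ - 8, - 6.39, - 4 ]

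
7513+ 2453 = 9966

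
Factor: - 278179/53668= - 2^(-2)*11^4*19^1*13417^( - 1 )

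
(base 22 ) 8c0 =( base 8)10050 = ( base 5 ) 113021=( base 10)4136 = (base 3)12200012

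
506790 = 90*5631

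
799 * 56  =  44744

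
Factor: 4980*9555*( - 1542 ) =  - 2^3*3^3*5^2 * 7^2*13^1*83^1 * 257^1  =  - 73374373800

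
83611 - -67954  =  151565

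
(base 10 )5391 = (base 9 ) 7350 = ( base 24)98f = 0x150F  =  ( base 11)4061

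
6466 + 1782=8248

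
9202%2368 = 2098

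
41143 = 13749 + 27394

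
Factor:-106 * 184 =  -  19504 =- 2^4* 23^1 *53^1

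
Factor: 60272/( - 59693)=  -  2^4*3767^1*59693^( - 1 )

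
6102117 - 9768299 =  - 3666182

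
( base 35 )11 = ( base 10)36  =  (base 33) 13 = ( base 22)1E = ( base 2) 100100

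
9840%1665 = 1515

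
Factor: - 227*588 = -133476 = - 2^2*3^1 * 7^2*227^1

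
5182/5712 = 2591/2856 = 0.91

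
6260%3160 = 3100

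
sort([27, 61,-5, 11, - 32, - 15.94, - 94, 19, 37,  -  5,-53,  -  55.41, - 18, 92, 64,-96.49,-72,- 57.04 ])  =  [ - 96.49, - 94,- 72, - 57.04, - 55.41,- 53,-32,-18,-15.94,-5,- 5, 11,19, 27, 37,61, 64, 92]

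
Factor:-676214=-2^1*7^1*11^1*4391^1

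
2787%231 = 15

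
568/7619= 568/7619=0.07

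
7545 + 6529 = 14074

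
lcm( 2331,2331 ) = 2331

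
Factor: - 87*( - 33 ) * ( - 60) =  - 172260 = - 2^2*3^3*5^1 * 11^1*29^1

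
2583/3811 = 2583/3811 = 0.68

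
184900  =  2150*86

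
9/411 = 3/137 = 0.02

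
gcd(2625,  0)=2625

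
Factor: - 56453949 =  - 3^3 * 107^1*19541^1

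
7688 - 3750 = 3938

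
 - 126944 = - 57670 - 69274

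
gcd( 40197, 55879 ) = 1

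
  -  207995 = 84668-292663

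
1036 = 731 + 305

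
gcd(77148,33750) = 18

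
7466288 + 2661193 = 10127481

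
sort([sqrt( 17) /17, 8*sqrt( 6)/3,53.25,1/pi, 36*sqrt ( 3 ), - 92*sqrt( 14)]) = [-92*sqrt ( 14), sqrt ( 17)/17, 1/pi, 8*sqrt(6 ) /3,53.25, 36*sqrt( 3) ]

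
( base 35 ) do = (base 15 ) 21e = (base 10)479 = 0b111011111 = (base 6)2115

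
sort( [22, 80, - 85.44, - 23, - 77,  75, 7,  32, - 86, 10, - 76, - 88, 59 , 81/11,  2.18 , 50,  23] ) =[-88, - 86, - 85.44, - 77, - 76, - 23,  2.18  ,  7, 81/11,10,  22,  23, 32,  50,59, 75, 80] 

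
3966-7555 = -3589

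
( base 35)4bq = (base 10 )5311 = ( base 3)21021201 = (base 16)14bf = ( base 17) 1167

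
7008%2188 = 444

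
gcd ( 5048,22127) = 1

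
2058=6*343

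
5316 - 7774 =  -  2458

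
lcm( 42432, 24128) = 1230528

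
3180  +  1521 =4701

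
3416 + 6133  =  9549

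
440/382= 1  +  29/191= 1.15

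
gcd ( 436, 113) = 1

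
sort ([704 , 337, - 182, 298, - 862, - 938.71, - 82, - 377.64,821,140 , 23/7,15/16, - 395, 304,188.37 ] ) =[ - 938.71 , - 862,- 395, - 377.64,- 182, - 82,15/16, 23/7, 140,188.37,  298, 304,337,704,821]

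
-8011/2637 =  - 8011/2637= - 3.04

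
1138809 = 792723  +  346086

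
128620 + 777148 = 905768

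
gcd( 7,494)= 1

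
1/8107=1/8107 = 0.00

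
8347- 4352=3995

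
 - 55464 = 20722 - 76186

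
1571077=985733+585344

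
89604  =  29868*3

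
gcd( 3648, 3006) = 6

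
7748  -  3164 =4584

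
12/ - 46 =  - 6/23 = -0.26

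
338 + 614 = 952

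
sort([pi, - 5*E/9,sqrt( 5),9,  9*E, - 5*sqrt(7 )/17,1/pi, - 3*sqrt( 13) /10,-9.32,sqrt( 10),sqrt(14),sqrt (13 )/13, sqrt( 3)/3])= [ - 9.32 , - 5*E/9, - 3*sqrt( 13)/10, - 5* sqrt( 7 ) /17,sqrt ( 13)/13,1/pi,sqrt( 3)/3,sqrt( 5),pi,sqrt ( 10), sqrt(14 ),9,9*E ] 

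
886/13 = 886/13 = 68.15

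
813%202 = 5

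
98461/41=2401+20/41 = 2401.49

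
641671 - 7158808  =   - 6517137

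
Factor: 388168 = 2^3*11^2 * 401^1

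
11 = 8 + 3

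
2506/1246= 2 + 1/89  =  2.01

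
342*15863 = 5425146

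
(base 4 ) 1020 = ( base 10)72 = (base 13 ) 57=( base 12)60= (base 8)110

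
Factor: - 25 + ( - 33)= - 2^1 * 29^1 = -  58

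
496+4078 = 4574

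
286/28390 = 143/14195 = 0.01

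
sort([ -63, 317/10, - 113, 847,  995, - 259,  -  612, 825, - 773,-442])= [ - 773, - 612 , - 442,  -  259,-113, - 63, 317/10,825,847, 995]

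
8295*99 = 821205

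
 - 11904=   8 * ( - 1488) 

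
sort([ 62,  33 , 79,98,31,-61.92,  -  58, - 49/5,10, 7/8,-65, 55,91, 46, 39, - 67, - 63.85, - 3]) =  [ - 67, - 65, - 63.85, -61.92, - 58, - 49/5, - 3,7/8,10, 31,33,39,  46, 55,62,79,91,98]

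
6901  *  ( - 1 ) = -6901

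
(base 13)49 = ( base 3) 2021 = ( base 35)1Q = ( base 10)61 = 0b111101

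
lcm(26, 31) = 806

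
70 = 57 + 13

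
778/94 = 389/47  =  8.28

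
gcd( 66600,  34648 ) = 8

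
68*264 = 17952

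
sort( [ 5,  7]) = [ 5,7]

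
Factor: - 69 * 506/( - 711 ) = 11638/237  =  2^1*3^( - 1)*11^1 *23^2*79^( - 1 ) 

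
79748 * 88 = 7017824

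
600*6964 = 4178400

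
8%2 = 0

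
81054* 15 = 1215810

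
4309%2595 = 1714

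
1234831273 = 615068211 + 619763062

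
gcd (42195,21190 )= 5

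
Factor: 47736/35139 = 2^3*3^2*53^( - 1 ) =72/53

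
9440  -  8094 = 1346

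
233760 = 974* 240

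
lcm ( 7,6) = 42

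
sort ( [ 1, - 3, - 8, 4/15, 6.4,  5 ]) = [ - 8, - 3, 4/15 , 1, 5, 6.4 ]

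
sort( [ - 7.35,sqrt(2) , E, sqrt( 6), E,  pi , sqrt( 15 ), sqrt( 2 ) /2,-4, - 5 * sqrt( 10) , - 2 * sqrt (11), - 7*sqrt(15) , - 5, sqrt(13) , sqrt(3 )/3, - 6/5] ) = [ - 7*sqrt(15), - 5 * sqrt( 10), - 7.35  , - 2*sqrt( 11), - 5,  -  4, - 6/5, sqrt (3)/3,sqrt ( 2)/2 , sqrt( 2) , sqrt( 6), E, E,pi , sqrt(13),sqrt (15)]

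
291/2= 145 + 1/2 = 145.50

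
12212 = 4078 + 8134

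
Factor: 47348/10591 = 2^2*17^( - 1 )*19^1 = 76/17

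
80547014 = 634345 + 79912669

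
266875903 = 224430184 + 42445719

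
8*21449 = 171592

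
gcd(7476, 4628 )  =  356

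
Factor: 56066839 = 137^1 * 317^1*1291^1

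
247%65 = 52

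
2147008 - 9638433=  - 7491425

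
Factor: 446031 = 3^2*49559^1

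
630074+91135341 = 91765415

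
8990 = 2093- - 6897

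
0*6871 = 0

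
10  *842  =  8420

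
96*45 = 4320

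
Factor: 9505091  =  17^1 *559123^1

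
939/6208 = 939/6208 = 0.15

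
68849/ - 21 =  -68849/21 = - 3278.52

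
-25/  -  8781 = 25/8781= 0.00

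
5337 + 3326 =8663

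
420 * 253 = 106260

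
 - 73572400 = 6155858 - 79728258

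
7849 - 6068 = 1781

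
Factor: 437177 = 13^1*33629^1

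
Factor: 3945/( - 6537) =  - 5^1*263^1*2179^( - 1) = -1315/2179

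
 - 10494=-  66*159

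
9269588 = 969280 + 8300308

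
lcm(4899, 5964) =137172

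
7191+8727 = 15918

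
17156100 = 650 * 26394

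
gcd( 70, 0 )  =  70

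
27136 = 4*6784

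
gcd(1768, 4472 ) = 104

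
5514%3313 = 2201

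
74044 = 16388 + 57656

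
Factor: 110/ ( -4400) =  - 1/40 = -2^( - 3 )*5^ ( - 1) 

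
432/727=432/727=0.59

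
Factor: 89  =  89^1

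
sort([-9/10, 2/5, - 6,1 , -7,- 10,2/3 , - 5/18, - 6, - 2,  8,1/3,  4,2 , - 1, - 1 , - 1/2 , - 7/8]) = [ - 10, -7 , - 6,-6, - 2, - 1, - 1, - 9/10 , - 7/8, - 1/2, - 5/18,1/3,  2/5,2/3,1, 2, 4,8]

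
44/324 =11/81 = 0.14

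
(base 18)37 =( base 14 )45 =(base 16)3d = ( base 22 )2h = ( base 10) 61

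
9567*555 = 5309685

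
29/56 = 29/56 = 0.52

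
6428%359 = 325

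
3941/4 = 985+1/4 = 985.25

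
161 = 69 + 92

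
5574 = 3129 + 2445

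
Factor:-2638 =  - 2^1*1319^1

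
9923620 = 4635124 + 5288496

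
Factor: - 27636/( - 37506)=2^1*7^1*19^( - 1) = 14/19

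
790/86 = 9 + 8/43 = 9.19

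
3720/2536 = 1 + 148/317= 1.47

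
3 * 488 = 1464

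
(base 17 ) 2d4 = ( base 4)30203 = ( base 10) 803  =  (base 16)323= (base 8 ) 1443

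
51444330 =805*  63906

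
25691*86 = 2209426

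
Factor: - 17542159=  - 97^1*180847^1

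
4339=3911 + 428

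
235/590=47/118 =0.40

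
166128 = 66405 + 99723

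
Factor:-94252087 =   -  43^1*59^1*97^1*383^1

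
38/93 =38/93 = 0.41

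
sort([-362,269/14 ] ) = [ - 362,269/14] 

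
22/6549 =22/6549 = 0.00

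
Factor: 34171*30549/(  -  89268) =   -  2^( - 2)*17^1*43^ ( - 1 )*173^( - 1)*599^1*34171^1=-347963293/29756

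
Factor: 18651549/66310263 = 6217183/22103421  =  3^( - 1 )*7^1*103^1*8623^1*7367807^( -1)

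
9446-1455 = 7991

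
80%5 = 0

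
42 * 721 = 30282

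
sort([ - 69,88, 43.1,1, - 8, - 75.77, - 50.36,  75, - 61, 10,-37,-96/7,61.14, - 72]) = [ - 75.77,-72 ,  -  69, -61, - 50.36, - 37, - 96/7, - 8,1, 10,43.1,61.14 , 75,88] 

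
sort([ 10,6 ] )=[6,  10 ] 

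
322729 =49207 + 273522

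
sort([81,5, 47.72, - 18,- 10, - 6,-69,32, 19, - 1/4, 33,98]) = [ - 69, - 18, - 10, - 6, -1/4, 5, 19, 32, 33, 47.72, 81,98 ] 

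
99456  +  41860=141316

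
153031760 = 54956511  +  98075249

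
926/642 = 1 + 142/321 = 1.44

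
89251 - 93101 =-3850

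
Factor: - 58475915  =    -  5^1*43^1*271981^1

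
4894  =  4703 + 191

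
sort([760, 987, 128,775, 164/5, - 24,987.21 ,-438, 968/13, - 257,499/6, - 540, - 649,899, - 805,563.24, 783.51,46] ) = [  -  805, - 649, - 540,-438,- 257, - 24,164/5,46, 968/13,499/6,128 , 563.24,760, 775, 783.51,  899,987,987.21 ] 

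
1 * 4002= 4002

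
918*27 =24786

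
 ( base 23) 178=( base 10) 698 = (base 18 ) 22E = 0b1010111010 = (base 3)221212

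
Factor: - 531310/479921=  - 2^1*5^1*19^( - 1 ) * 29^( - 1)*61^1 = - 610/551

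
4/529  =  4/529= 0.01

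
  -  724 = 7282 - 8006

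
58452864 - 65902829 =- 7449965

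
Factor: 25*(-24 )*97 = -2^3*3^1*5^2*97^1 = - 58200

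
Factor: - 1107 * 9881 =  - 10938267= - 3^3*41^2*241^1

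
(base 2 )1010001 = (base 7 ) 144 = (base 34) 2d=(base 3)10000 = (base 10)81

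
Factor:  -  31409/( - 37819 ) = 49/59 = 7^2 * 59^ ( - 1)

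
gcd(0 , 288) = 288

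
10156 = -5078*( - 2 ) 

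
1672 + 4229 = 5901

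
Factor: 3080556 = 2^2*3^2 * 85571^1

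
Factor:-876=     -  2^2*3^1*73^1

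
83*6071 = 503893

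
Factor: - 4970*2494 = - 2^2*5^1*7^1*29^1*43^1 * 71^1  =  -  12395180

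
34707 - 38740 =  - 4033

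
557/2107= 557/2107 =0.26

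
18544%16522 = 2022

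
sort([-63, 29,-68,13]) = [ - 68, - 63, 13, 29]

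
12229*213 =2604777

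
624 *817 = 509808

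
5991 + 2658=8649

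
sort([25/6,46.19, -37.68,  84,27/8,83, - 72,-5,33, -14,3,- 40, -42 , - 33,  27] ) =[ - 72,-42,  -  40,  -  37.68, -33, - 14, - 5,3,27/8 , 25/6,27, 33,46.19, 83 , 84 ]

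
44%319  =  44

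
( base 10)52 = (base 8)64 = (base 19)2E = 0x34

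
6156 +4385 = 10541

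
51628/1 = 51628 = 51628.00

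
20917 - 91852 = -70935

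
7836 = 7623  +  213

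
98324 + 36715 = 135039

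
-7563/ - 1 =7563/1 =7563.00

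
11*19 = 209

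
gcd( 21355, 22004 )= 1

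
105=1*105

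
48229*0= 0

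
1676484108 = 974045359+702438749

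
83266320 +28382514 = 111648834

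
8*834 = 6672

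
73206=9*8134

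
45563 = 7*6509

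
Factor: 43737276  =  2^2*3^1*11^1*127^1*2609^1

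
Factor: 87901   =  11^1*61^1*131^1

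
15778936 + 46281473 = 62060409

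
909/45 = 20 + 1/5 = 20.20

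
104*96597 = 10046088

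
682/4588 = 11/74= 0.15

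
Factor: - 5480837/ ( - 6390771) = 3^ ( - 1)*1093^(-1)*1949^( -1 ) * 5480837^1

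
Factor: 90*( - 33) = - 2970 = - 2^1 *3^3*5^1*11^1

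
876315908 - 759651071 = 116664837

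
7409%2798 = 1813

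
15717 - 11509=4208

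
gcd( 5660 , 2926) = 2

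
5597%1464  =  1205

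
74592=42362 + 32230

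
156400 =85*1840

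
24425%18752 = 5673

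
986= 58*17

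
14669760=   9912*1480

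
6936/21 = 330 + 2/7= 330.29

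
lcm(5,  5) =5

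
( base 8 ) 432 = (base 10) 282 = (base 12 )1B6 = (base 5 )2112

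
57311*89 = 5100679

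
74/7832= 37/3916 = 0.01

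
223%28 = 27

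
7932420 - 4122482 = 3809938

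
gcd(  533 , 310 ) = 1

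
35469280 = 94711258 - 59241978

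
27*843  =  22761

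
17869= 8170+9699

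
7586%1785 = 446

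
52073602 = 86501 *602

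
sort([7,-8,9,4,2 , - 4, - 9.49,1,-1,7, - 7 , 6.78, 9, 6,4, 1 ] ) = [ - 9.49, - 8,-7,-4, - 1,1,1,2 , 4, 4,6, 6.78,7,7  ,  9,9 ]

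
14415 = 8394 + 6021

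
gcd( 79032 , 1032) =24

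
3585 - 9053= - 5468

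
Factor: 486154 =2^1 *243077^1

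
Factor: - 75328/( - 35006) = 37664/17503= 2^5*11^1*23^( - 1) * 107^1*761^ ( - 1 ) 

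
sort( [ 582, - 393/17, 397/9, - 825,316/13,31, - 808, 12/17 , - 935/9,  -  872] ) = [-872, - 825, - 808, - 935/9, - 393/17, 12/17,  316/13,31,397/9,582]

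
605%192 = 29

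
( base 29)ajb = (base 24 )fdk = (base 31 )9ad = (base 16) 230c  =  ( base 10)8972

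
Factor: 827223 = 3^1*275741^1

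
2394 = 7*342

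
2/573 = 2/573= 0.00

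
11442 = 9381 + 2061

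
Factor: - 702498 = -2^1*3^1*191^1*613^1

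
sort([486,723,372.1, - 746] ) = [ - 746, 372.1, 486,723 ] 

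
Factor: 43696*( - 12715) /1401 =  - 2^4*3^( - 1 )*5^1*467^ ( - 1 )*2543^1*2731^1 = -555594640/1401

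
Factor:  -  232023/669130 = - 267/770 = - 2^ ( - 1)*3^1* 5^( - 1)*7^( - 1 ) * 11^ ( - 1)* 89^1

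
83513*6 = 501078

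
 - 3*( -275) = 825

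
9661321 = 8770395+890926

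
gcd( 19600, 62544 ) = 16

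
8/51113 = 8/51113=0.00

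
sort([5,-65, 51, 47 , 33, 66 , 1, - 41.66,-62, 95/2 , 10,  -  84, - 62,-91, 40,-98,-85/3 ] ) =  [-98,  -  91,-84,- 65, - 62, - 62,-41.66, - 85/3,1  ,  5, 10, 33,40,  47, 95/2, 51, 66]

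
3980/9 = 442 + 2/9 = 442.22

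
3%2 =1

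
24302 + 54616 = 78918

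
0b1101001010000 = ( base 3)100020111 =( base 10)6736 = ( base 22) DK4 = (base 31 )709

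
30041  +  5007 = 35048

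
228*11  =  2508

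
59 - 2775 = -2716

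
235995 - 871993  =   - 635998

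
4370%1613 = 1144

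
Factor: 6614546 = 2^1 * 19^1 *174067^1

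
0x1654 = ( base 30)6ag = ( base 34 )4w4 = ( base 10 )5716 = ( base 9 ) 7751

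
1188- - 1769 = 2957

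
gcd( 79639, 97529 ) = 1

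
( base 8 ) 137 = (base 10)95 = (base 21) 4b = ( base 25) 3k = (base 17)5a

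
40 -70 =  - 30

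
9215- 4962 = 4253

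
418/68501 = 418/68501 = 0.01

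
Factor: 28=2^2*7^1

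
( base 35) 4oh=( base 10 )5757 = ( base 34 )4xb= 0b1011001111101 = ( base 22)BJF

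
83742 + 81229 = 164971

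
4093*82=335626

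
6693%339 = 252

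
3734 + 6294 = 10028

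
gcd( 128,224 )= 32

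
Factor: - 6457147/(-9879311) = 13^( - 1 ) * 277^1*23311^1 * 759947^(-1)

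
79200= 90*880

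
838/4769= 838/4769 = 0.18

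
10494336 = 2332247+8162089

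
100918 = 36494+64424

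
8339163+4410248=12749411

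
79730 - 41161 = 38569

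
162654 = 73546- - 89108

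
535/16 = 535/16=33.44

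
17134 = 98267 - 81133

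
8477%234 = 53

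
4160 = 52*80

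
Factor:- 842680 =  - 2^3*5^1*21067^1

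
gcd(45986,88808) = 2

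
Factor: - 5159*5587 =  - 7^1* 11^1*37^1*67^1*151^1 = - 28823333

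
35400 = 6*5900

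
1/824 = 1/824=0.00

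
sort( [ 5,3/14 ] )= [ 3/14,5 ] 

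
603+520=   1123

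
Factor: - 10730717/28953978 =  - 2^( - 1)*3^ ( - 1 )*139^( - 1 )*149^( - 1) * 233^( - 1)*907^1*11831^1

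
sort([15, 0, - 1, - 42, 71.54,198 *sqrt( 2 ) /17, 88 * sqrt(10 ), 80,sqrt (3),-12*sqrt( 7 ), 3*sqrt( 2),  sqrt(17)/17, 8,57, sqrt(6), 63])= [-42, - 12*sqrt(7 ), - 1, 0, sqrt( 17 ) /17, sqrt( 3 ),sqrt(6), 3*sqrt(2),8,15,198*sqrt( 2 ) /17, 57, 63, 71.54,  80,  88*sqrt( 10 ) ] 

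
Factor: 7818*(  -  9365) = -2^1*3^1*5^1*1303^1*1873^1 = - 73215570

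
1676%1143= 533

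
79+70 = 149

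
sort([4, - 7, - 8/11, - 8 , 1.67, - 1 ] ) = [ - 8,  -  7, - 1,-8/11, 1.67, 4] 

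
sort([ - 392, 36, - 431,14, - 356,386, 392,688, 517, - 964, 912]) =[ - 964, - 431,  -  392, - 356, 14,36 , 386,392, 517, 688, 912 ]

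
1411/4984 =1411/4984 = 0.28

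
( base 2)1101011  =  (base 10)107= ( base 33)38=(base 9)128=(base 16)6b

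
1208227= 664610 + 543617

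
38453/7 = 38453/7 = 5493.29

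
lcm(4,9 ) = 36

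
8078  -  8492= -414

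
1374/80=687/40 = 17.18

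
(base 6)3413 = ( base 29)RI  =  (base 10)801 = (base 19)243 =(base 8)1441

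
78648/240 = 3277/10 =327.70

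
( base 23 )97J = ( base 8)11515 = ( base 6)34513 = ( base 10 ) 4941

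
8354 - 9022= - 668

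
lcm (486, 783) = 14094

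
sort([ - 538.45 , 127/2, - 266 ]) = [  -  538.45, -266,127/2 ] 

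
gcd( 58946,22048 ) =2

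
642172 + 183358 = 825530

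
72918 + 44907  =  117825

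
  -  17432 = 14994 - 32426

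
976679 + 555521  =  1532200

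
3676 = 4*919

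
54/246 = 9/41 = 0.22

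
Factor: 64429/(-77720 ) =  - 2^(-3) * 5^ ( - 1)*19^1*29^( - 1) * 67^( - 1 ) * 3391^1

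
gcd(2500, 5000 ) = 2500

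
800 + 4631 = 5431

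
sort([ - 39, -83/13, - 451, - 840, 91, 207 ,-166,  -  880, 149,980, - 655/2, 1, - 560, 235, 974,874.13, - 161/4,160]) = [ - 880,-840, - 560, - 451,-655/2, - 166, - 161/4, - 39,  -  83/13, 1, 91, 149,160, 207,235, 874.13, 974, 980]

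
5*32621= 163105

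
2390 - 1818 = 572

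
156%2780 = 156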